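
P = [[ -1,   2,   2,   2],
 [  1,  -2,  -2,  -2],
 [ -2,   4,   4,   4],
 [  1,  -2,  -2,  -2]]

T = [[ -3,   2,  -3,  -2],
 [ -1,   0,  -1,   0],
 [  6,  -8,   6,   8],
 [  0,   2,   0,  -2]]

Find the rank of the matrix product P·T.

First compute PT:
[[ 13, -14,  13,  14],
 [-13,  14, -13, -14],
 [ 26, -28,  26,  28],
 [-13,  14, -13, -14]]
Now row reduce the product.
R2 ← R2 + R1: [0, 0, 0, 0]
R3 ← R3 − (2)·R1: [0, 0, 0, 0]
R4 ← R4 + R1: [0, 0, 0, 0]
1 nonzero row, so rank(PT) = 1.

1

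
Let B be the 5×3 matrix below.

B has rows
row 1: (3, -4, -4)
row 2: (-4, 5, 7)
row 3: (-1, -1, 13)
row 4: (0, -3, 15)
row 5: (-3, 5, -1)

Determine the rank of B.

2

Row reduce to echelon form.
R2 ← R2 + (4/3)·R1: [0, -1/3, 5/3]
R3 ← R3 + (1/3)·R1: [0, -7/3, 35/3]
R5 ← R5 + R1: [0, 1, -5]
R3 ← R3 − (7)·R2: [0, 0, 0]
R4 ← R4 − (9)·R2: [0, 0, 0]
R5 ← R5 + (3)·R2: [0, 0, 0]
Echelon form has 2 nonzero rows, so rank(B) = 2.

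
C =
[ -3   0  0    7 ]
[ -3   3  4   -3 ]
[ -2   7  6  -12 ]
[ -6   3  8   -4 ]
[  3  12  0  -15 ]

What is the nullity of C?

1

Row reduce to echelon form.
R2 ← R2 − R1: [0, 3, 4, -10]
R3 ← R3 − (2/3)·R1: [0, 7, 6, -50/3]
R4 ← R4 − (2)·R1: [0, 3, 8, -18]
R5 ← R5 + R1: [0, 12, 0, -8]
R3 ← R3 − (7/3)·R2: [0, 0, -10/3, 20/3]
R4 ← R4 − R2: [0, 0, 4, -8]
R5 ← R5 − (4)·R2: [0, 0, -16, 32]
R4 ← R4 + (6/5)·R3: [0, 0, 0, 0]
R5 ← R5 − (24/5)·R3: [0, 0, 0, 0]
3 nonzero rows, so rank(C) = 3.
C has 4 columns; by rank–nullity, nullity = 4 − 3 = 1.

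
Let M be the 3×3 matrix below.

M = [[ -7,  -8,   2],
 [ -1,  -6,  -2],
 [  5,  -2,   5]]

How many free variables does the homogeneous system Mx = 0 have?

Row reduce to echelon form.
R2 ← R2 − (1/7)·R1: [0, -34/7, -16/7]
R3 ← R3 + (5/7)·R1: [0, -54/7, 45/7]
R3 ← R3 − (27/17)·R2: [0, 0, 171/17]
3 nonzero rows, so rank(M) = 3.
M has 3 columns; by rank–nullity, nullity = 3 − 3 = 0.

0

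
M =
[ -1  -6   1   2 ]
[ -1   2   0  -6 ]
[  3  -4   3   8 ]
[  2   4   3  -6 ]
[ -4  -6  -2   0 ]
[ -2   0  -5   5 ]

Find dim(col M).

4

Row reduce to echelon form.
R2 ← R2 − R1: [0, 8, -1, -8]
R3 ← R3 + (3)·R1: [0, -22, 6, 14]
R4 ← R4 + (2)·R1: [0, -8, 5, -2]
R5 ← R5 − (4)·R1: [0, 18, -6, -8]
R6 ← R6 − (2)·R1: [0, 12, -7, 1]
R3 ← R3 + (11/4)·R2: [0, 0, 13/4, -8]
R4 ← R4 + R2: [0, 0, 4, -10]
R5 ← R5 − (9/4)·R2: [0, 0, -15/4, 10]
R6 ← R6 − (3/2)·R2: [0, 0, -11/2, 13]
R4 ← R4 − (16/13)·R3: [0, 0, 0, -2/13]
R5 ← R5 + (15/13)·R3: [0, 0, 0, 10/13]
R6 ← R6 + (22/13)·R3: [0, 0, 0, -7/13]
R5 ← R5 + (5)·R4: [0, 0, 0, 0]
R6 ← R6 − (7/2)·R4: [0, 0, 0, 0]
Echelon form has 4 nonzero rows, so rank(M) = 4.
The column space has dimension equal to the rank: 4.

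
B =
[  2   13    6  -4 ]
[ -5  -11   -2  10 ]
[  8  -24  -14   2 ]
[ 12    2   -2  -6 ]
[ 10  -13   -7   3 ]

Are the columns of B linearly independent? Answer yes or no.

Row reduce B to echelon form.
R2 ← R2 + (5/2)·R1: [0, 43/2, 13, 0]
R3 ← R3 − (4)·R1: [0, -76, -38, 18]
R4 ← R4 − (6)·R1: [0, -76, -38, 18]
R5 ← R5 − (5)·R1: [0, -78, -37, 23]
R3 ← R3 + (152/43)·R2: [0, 0, 342/43, 18]
R4 ← R4 + (152/43)·R2: [0, 0, 342/43, 18]
R5 ← R5 + (156/43)·R2: [0, 0, 437/43, 23]
R4 ← R4 − R3: [0, 0, 0, 0]
R5 ← R5 − (23/18)·R3: [0, 0, 0, 0]
3 pivots among 4 columns.
Only 3 < 4 pivot columns, so the columns are linearly dependent.

no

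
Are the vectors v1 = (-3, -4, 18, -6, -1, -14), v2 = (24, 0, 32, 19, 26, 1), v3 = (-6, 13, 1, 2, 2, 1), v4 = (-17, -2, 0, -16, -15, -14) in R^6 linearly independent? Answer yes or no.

Form the matrix with these vectors as rows and row reduce.
R2 ← R2 + (8)·R1: [0, -32, 176, -29, 18, -111]
R3 ← R3 − (2)·R1: [0, 21, -35, 14, 4, 29]
R4 ← R4 − (17/3)·R1: [0, 62/3, -102, 18, -28/3, 196/3]
R3 ← R3 + (21/32)·R2: [0, 0, 161/2, -161/32, 253/16, -1403/32]
R4 ← R4 + (31/48)·R2: [0, 0, 35/3, -35/48, 55/24, -305/48]
R4 ← R4 − (10/69)·R3: [0, 0, 0, 0, 0, 0]
3 nonzero rows, so the 4 vectors span a space of dimension 3.
Since 3 < 4, the vectors are linearly dependent.

no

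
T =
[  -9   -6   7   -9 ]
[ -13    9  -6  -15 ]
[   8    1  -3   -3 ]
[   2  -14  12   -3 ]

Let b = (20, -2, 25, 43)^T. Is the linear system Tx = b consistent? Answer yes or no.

yes

Row reduce the augmented matrix [T | b].
R2 ← R2 − (13/9)·R1: [0, 53/3, -145/9, -2, -278/9]
R3 ← R3 + (8/9)·R1: [0, -13/3, 29/9, -11, 385/9]
R4 ← R4 + (2/9)·R1: [0, -46/3, 122/9, -5, 427/9]
R3 ← R3 + (13/53)·R2: [0, 0, -116/159, -609/53, 5597/159]
R4 ← R4 + (46/53)·R2: [0, 0, -68/159, -357/53, 3281/159]
R4 ← R4 − (17/29)·R3: [0, 0, 0, 0, 0]
The echelon form has 3 nonzero rows, and every pivot lies in the first 4 columns, so rank(T) = rank([T|b]) = 3.
The system is consistent.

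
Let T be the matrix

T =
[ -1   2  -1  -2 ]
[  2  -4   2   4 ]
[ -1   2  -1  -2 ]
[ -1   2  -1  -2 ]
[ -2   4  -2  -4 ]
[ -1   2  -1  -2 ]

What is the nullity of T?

Row reduce to echelon form.
R2 ← R2 + (2)·R1: [0, 0, 0, 0]
R3 ← R3 − R1: [0, 0, 0, 0]
R4 ← R4 − R1: [0, 0, 0, 0]
R5 ← R5 − (2)·R1: [0, 0, 0, 0]
R6 ← R6 − R1: [0, 0, 0, 0]
1 nonzero row, so rank(T) = 1.
T has 4 columns; by rank–nullity, nullity = 4 − 1 = 3.

3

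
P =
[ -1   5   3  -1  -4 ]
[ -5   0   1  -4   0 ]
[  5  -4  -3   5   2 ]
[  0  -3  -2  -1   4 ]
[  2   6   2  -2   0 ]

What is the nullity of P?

Row reduce to echelon form.
R2 ← R2 − (5)·R1: [0, -25, -14, 1, 20]
R3 ← R3 + (5)·R1: [0, 21, 12, 0, -18]
R5 ← R5 + (2)·R1: [0, 16, 8, -4, -8]
R3 ← R3 + (21/25)·R2: [0, 0, 6/25, 21/25, -6/5]
R4 ← R4 − (3/25)·R2: [0, 0, -8/25, -28/25, 8/5]
R5 ← R5 + (16/25)·R2: [0, 0, -24/25, -84/25, 24/5]
R4 ← R4 + (4/3)·R3: [0, 0, 0, 0, 0]
R5 ← R5 + (4)·R3: [0, 0, 0, 0, 0]
3 nonzero rows, so rank(P) = 3.
P has 5 columns; by rank–nullity, nullity = 5 − 3 = 2.

2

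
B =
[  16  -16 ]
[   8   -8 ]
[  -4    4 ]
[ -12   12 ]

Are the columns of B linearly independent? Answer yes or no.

Row reduce B to echelon form.
R2 ← R2 − (1/2)·R1: [0, 0]
R3 ← R3 + (1/4)·R1: [0, 0]
R4 ← R4 + (3/4)·R1: [0, 0]
1 pivot among 2 columns.
Only 1 < 2 pivot columns, so the columns are linearly dependent.

no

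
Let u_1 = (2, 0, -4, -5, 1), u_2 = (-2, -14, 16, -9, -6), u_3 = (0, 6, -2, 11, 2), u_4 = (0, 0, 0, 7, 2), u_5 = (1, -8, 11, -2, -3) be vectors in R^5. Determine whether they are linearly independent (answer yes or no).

no

Form the matrix with these vectors as rows and row reduce.
R2 ← R2 + R1: [0, -14, 12, -14, -5]
R5 ← R5 − (1/2)·R1: [0, -8, 13, 1/2, -7/2]
R3 ← R3 + (3/7)·R2: [0, 0, 22/7, 5, -1/7]
R5 ← R5 − (4/7)·R2: [0, 0, 43/7, 17/2, -9/14]
R5 ← R5 − (43/22)·R3: [0, 0, 0, -14/11, -4/11]
R5 ← R5 + (2/11)·R4: [0, 0, 0, 0, 0]
4 nonzero rows, so the 5 vectors span a space of dimension 4.
Since 4 < 5, the vectors are linearly dependent.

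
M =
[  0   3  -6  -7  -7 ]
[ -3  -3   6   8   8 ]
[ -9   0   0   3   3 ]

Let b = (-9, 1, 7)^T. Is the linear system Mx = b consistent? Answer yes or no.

Row reduce the augmented matrix [M | b].
Swap R1 ↔ R2
R3 ← R3 − (3)·R1: [0, 9, -18, -21, -21, 4]
R3 ← R3 − (3)·R2: [0, 0, 0, 0, 0, 31]
The echelon form has 3 nonzero rows; the last pivot sits in the augmented column, so rank(M) = 2 but rank([M|b]) = 3.
Since the ranks differ, the system is inconsistent.

no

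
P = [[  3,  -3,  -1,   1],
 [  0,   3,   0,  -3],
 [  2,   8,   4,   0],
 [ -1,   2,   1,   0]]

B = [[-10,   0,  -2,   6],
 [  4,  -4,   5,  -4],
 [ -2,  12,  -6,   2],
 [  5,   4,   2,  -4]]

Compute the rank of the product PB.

First compute PB:
[[-35,   4, -13,  24],
 [ -3, -24,   9,   0],
 [  4,  16,  12, -12],
 [ 16,   4,   6, -12]]
Now row reduce the product.
R2 ← R2 − (3/35)·R1: [0, -852/35, 354/35, -72/35]
R3 ← R3 + (4/35)·R1: [0, 576/35, 368/35, -324/35]
R4 ← R4 + (16/35)·R1: [0, 204/35, 2/35, -36/35]
R3 ← R3 + (48/71)·R2: [0, 0, 1232/71, -756/71]
R4 ← R4 + (17/71)·R2: [0, 0, 176/71, -108/71]
R4 ← R4 − (1/7)·R3: [0, 0, 0, 0]
3 nonzero rows, so rank(PB) = 3.

3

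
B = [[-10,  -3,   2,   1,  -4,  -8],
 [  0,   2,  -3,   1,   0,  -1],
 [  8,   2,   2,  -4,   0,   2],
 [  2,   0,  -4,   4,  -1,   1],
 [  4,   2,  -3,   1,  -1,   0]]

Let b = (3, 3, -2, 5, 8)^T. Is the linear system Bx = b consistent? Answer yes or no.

Row reduce the augmented matrix [B | b].
R3 ← R3 + (4/5)·R1: [0, -2/5, 18/5, -16/5, -16/5, -22/5, 2/5]
R4 ← R4 + (1/5)·R1: [0, -3/5, -18/5, 21/5, -9/5, -3/5, 28/5]
R5 ← R5 + (2/5)·R1: [0, 4/5, -11/5, 7/5, -13/5, -16/5, 46/5]
R3 ← R3 + (1/5)·R2: [0, 0, 3, -3, -16/5, -23/5, 1]
R4 ← R4 + (3/10)·R2: [0, 0, -9/2, 9/2, -9/5, -9/10, 13/2]
R5 ← R5 − (2/5)·R2: [0, 0, -1, 1, -13/5, -14/5, 8]
R4 ← R4 + (3/2)·R3: [0, 0, 0, 0, -33/5, -39/5, 8]
R5 ← R5 + (1/3)·R3: [0, 0, 0, 0, -11/3, -13/3, 25/3]
R5 ← R5 − (5/9)·R4: [0, 0, 0, 0, 0, 0, 35/9]
The echelon form has 5 nonzero rows; the last pivot sits in the augmented column, so rank(B) = 4 but rank([B|b]) = 5.
Since the ranks differ, the system is inconsistent.

no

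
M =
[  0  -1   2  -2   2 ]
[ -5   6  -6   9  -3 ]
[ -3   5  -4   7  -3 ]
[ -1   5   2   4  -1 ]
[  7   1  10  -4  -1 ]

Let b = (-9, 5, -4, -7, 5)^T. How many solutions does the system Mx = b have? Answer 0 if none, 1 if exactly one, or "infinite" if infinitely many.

0

Row reduce the augmented matrix [M | b].
Swap R1 ↔ R2
R3 ← R3 − (3/5)·R1: [0, 7/5, -2/5, 8/5, -6/5, -7]
R4 ← R4 − (1/5)·R1: [0, 19/5, 16/5, 11/5, -2/5, -8]
R5 ← R5 + (7/5)·R1: [0, 47/5, 8/5, 43/5, -26/5, 12]
R3 ← R3 + (7/5)·R2: [0, 0, 12/5, -6/5, 8/5, -98/5]
R4 ← R4 + (19/5)·R2: [0, 0, 54/5, -27/5, 36/5, -211/5]
R5 ← R5 + (47/5)·R2: [0, 0, 102/5, -51/5, 68/5, -363/5]
R4 ← R4 − (9/2)·R3: [0, 0, 0, 0, 0, 46]
R5 ← R5 − (17/2)·R3: [0, 0, 0, 0, 0, 94]
R5 ← R5 − (47/23)·R4: [0, 0, 0, 0, 0, 0]
The echelon form has 4 nonzero rows; the last pivot sits in the augmented column, so rank(M) = 3 but rank([M|b]) = 4.
Since the ranks differ, the system is inconsistent.
It has no solutions.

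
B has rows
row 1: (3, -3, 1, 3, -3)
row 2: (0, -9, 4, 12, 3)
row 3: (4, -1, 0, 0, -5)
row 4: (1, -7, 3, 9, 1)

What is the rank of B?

Row reduce to echelon form.
R3 ← R3 − (4/3)·R1: [0, 3, -4/3, -4, -1]
R4 ← R4 − (1/3)·R1: [0, -6, 8/3, 8, 2]
R3 ← R3 + (1/3)·R2: [0, 0, 0, 0, 0]
R4 ← R4 − (2/3)·R2: [0, 0, 0, 0, 0]
Echelon form has 2 nonzero rows, so rank(B) = 2.

2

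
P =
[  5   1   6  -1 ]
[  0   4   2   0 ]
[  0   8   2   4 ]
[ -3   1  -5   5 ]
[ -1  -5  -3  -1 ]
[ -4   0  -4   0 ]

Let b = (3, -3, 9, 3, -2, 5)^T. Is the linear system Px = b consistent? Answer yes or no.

Row reduce the augmented matrix [P | b].
R4 ← R4 + (3/5)·R1: [0, 8/5, -7/5, 22/5, 24/5]
R5 ← R5 + (1/5)·R1: [0, -24/5, -9/5, -6/5, -7/5]
R6 ← R6 + (4/5)·R1: [0, 4/5, 4/5, -4/5, 37/5]
R3 ← R3 − (2)·R2: [0, 0, -2, 4, 15]
R4 ← R4 − (2/5)·R2: [0, 0, -11/5, 22/5, 6]
R5 ← R5 + (6/5)·R2: [0, 0, 3/5, -6/5, -5]
R6 ← R6 − (1/5)·R2: [0, 0, 2/5, -4/5, 8]
R4 ← R4 − (11/10)·R3: [0, 0, 0, 0, -21/2]
R5 ← R5 + (3/10)·R3: [0, 0, 0, 0, -1/2]
R6 ← R6 + (1/5)·R3: [0, 0, 0, 0, 11]
R5 ← R5 − (1/21)·R4: [0, 0, 0, 0, 0]
R6 ← R6 + (22/21)·R4: [0, 0, 0, 0, 0]
The echelon form has 4 nonzero rows; the last pivot sits in the augmented column, so rank(P) = 3 but rank([P|b]) = 4.
Since the ranks differ, the system is inconsistent.

no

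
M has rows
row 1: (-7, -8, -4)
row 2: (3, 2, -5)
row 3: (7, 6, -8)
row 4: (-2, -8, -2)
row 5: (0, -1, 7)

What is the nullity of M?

0

Row reduce to echelon form.
R2 ← R2 + (3/7)·R1: [0, -10/7, -47/7]
R3 ← R3 + R1: [0, -2, -12]
R4 ← R4 − (2/7)·R1: [0, -40/7, -6/7]
R3 ← R3 − (7/5)·R2: [0, 0, -13/5]
R4 ← R4 − (4)·R2: [0, 0, 26]
R5 ← R5 − (7/10)·R2: [0, 0, 117/10]
R4 ← R4 + (10)·R3: [0, 0, 0]
R5 ← R5 + (9/2)·R3: [0, 0, 0]
3 nonzero rows, so rank(M) = 3.
M has 3 columns; by rank–nullity, nullity = 3 − 3 = 0.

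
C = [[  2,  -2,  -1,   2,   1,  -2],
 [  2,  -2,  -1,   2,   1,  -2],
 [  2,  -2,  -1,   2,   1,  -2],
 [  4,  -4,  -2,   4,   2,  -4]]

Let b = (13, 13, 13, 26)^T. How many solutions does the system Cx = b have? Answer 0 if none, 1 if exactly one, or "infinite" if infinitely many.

Row reduce the augmented matrix [C | b].
R2 ← R2 − R1: [0, 0, 0, 0, 0, 0, 0]
R3 ← R3 − R1: [0, 0, 0, 0, 0, 0, 0]
R4 ← R4 − (2)·R1: [0, 0, 0, 0, 0, 0, 0]
The echelon form has 1 nonzero rows, and every pivot lies in the first 6 columns, so rank(C) = rank([C|b]) = 1.
The system is consistent.
rank = 1 < 6 unknowns, so there are infinitely many solutions.

infinite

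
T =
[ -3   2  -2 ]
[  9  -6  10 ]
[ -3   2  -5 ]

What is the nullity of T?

Row reduce to echelon form.
R2 ← R2 + (3)·R1: [0, 0, 4]
R3 ← R3 − R1: [0, 0, -3]
R3 ← R3 + (3/4)·R2: [0, 0, 0]
2 nonzero rows, so rank(T) = 2.
T has 3 columns; by rank–nullity, nullity = 3 − 2 = 1.

1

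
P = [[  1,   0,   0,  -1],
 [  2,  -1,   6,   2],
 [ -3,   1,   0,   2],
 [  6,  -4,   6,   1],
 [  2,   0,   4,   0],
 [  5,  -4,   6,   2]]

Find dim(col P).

3

Row reduce to echelon form.
R2 ← R2 − (2)·R1: [0, -1, 6, 4]
R3 ← R3 + (3)·R1: [0, 1, 0, -1]
R4 ← R4 − (6)·R1: [0, -4, 6, 7]
R5 ← R5 − (2)·R1: [0, 0, 4, 2]
R6 ← R6 − (5)·R1: [0, -4, 6, 7]
R3 ← R3 + R2: [0, 0, 6, 3]
R4 ← R4 − (4)·R2: [0, 0, -18, -9]
R6 ← R6 − (4)·R2: [0, 0, -18, -9]
R4 ← R4 + (3)·R3: [0, 0, 0, 0]
R5 ← R5 − (2/3)·R3: [0, 0, 0, 0]
R6 ← R6 + (3)·R3: [0, 0, 0, 0]
Echelon form has 3 nonzero rows, so rank(P) = 3.
The column space has dimension equal to the rank: 3.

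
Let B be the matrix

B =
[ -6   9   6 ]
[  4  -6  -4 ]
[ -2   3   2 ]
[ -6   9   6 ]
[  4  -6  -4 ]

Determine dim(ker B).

Row reduce to echelon form.
R2 ← R2 + (2/3)·R1: [0, 0, 0]
R3 ← R3 − (1/3)·R1: [0, 0, 0]
R4 ← R4 − R1: [0, 0, 0]
R5 ← R5 + (2/3)·R1: [0, 0, 0]
1 nonzero row, so rank(B) = 1.
B has 3 columns; by rank–nullity, nullity = 3 − 1 = 2.

2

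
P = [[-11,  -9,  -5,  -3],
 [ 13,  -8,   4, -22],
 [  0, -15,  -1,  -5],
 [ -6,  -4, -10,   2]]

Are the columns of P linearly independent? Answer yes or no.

Row reduce P to echelon form.
R2 ← R2 + (13/11)·R1: [0, -205/11, -21/11, -281/11]
R4 ← R4 − (6/11)·R1: [0, 10/11, -80/11, 40/11]
R3 ← R3 − (33/41)·R2: [0, 0, 22/41, 638/41]
R4 ← R4 + (2/41)·R2: [0, 0, -302/41, 98/41]
R4 ← R4 + (151/11)·R3: [0, 0, 0, 216]
4 pivots among 4 columns.
Every column is a pivot column, so the columns are linearly independent.

yes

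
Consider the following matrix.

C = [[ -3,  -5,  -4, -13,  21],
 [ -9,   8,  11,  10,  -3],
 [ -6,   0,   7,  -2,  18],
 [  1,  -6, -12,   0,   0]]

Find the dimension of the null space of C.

1

Row reduce to echelon form.
R2 ← R2 − (3)·R1: [0, 23, 23, 49, -66]
R3 ← R3 − (2)·R1: [0, 10, 15, 24, -24]
R4 ← R4 + (1/3)·R1: [0, -23/3, -40/3, -13/3, 7]
R3 ← R3 − (10/23)·R2: [0, 0, 5, 62/23, 108/23]
R4 ← R4 + (1/3)·R2: [0, 0, -17/3, 12, -15]
R4 ← R4 + (17/15)·R3: [0, 0, 0, 5194/345, -1113/115]
4 nonzero rows, so rank(C) = 4.
C has 5 columns; by rank–nullity, nullity = 5 − 4 = 1.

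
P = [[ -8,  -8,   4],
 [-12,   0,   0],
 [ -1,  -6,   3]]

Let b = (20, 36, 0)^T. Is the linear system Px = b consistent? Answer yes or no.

yes

Row reduce the augmented matrix [P | b].
R2 ← R2 − (3/2)·R1: [0, 12, -6, 6]
R3 ← R3 − (1/8)·R1: [0, -5, 5/2, -5/2]
R3 ← R3 + (5/12)·R2: [0, 0, 0, 0]
The echelon form has 2 nonzero rows, and every pivot lies in the first 3 columns, so rank(P) = rank([P|b]) = 2.
The system is consistent.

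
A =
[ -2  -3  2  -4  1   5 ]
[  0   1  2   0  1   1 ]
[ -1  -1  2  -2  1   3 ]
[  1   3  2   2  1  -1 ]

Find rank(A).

2

Row reduce to echelon form.
R3 ← R3 − (1/2)·R1: [0, 1/2, 1, 0, 1/2, 1/2]
R4 ← R4 + (1/2)·R1: [0, 3/2, 3, 0, 3/2, 3/2]
R3 ← R3 − (1/2)·R2: [0, 0, 0, 0, 0, 0]
R4 ← R4 − (3/2)·R2: [0, 0, 0, 0, 0, 0]
Echelon form has 2 nonzero rows, so rank(A) = 2.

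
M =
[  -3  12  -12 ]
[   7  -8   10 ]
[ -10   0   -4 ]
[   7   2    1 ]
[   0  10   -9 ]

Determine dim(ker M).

Row reduce to echelon form.
R2 ← R2 + (7/3)·R1: [0, 20, -18]
R3 ← R3 − (10/3)·R1: [0, -40, 36]
R4 ← R4 + (7/3)·R1: [0, 30, -27]
R3 ← R3 + (2)·R2: [0, 0, 0]
R4 ← R4 − (3/2)·R2: [0, 0, 0]
R5 ← R5 − (1/2)·R2: [0, 0, 0]
2 nonzero rows, so rank(M) = 2.
M has 3 columns; by rank–nullity, nullity = 3 − 2 = 1.

1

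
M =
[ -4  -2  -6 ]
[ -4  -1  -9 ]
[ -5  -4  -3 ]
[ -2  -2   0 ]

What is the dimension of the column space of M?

Row reduce to echelon form.
R2 ← R2 − R1: [0, 1, -3]
R3 ← R3 − (5/4)·R1: [0, -3/2, 9/2]
R4 ← R4 − (1/2)·R1: [0, -1, 3]
R3 ← R3 + (3/2)·R2: [0, 0, 0]
R4 ← R4 + R2: [0, 0, 0]
Echelon form has 2 nonzero rows, so rank(M) = 2.
The column space has dimension equal to the rank: 2.

2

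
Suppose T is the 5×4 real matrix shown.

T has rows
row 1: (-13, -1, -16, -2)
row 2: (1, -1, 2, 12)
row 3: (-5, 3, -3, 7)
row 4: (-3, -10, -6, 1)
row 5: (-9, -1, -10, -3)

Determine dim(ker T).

0

Row reduce to echelon form.
R2 ← R2 + (1/13)·R1: [0, -14/13, 10/13, 154/13]
R3 ← R3 − (5/13)·R1: [0, 44/13, 41/13, 101/13]
R4 ← R4 − (3/13)·R1: [0, -127/13, -30/13, 19/13]
R5 ← R5 − (9/13)·R1: [0, -4/13, 14/13, -21/13]
R3 ← R3 + (22/7)·R2: [0, 0, 39/7, 45]
R4 ← R4 − (127/14)·R2: [0, 0, -65/7, -106]
R5 ← R5 − (2/7)·R2: [0, 0, 6/7, -5]
R4 ← R4 + (5/3)·R3: [0, 0, 0, -31]
R5 ← R5 − (2/13)·R3: [0, 0, 0, -155/13]
R5 ← R5 − (5/13)·R4: [0, 0, 0, 0]
4 nonzero rows, so rank(T) = 4.
T has 4 columns; by rank–nullity, nullity = 4 − 4 = 0.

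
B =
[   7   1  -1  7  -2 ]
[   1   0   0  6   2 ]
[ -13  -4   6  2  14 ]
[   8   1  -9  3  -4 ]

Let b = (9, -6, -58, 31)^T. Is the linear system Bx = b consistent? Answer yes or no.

yes

Row reduce the augmented matrix [B | b].
R2 ← R2 − (1/7)·R1: [0, -1/7, 1/7, 5, 16/7, -51/7]
R3 ← R3 + (13/7)·R1: [0, -15/7, 29/7, 15, 72/7, -289/7]
R4 ← R4 − (8/7)·R1: [0, -1/7, -55/7, -5, -12/7, 145/7]
R3 ← R3 − (15)·R2: [0, 0, 2, -60, -24, 68]
R4 ← R4 − R2: [0, 0, -8, -10, -4, 28]
R4 ← R4 + (4)·R3: [0, 0, 0, -250, -100, 300]
The echelon form has 4 nonzero rows, and every pivot lies in the first 5 columns, so rank(B) = rank([B|b]) = 4.
The system is consistent.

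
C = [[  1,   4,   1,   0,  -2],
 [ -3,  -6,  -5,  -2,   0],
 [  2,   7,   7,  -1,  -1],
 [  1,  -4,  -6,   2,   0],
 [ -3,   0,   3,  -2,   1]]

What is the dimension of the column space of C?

5

Row reduce to echelon form.
R2 ← R2 + (3)·R1: [0, 6, -2, -2, -6]
R3 ← R3 − (2)·R1: [0, -1, 5, -1, 3]
R4 ← R4 − R1: [0, -8, -7, 2, 2]
R5 ← R5 + (3)·R1: [0, 12, 6, -2, -5]
R3 ← R3 + (1/6)·R2: [0, 0, 14/3, -4/3, 2]
R4 ← R4 + (4/3)·R2: [0, 0, -29/3, -2/3, -6]
R5 ← R5 − (2)·R2: [0, 0, 10, 2, 7]
R4 ← R4 + (29/14)·R3: [0, 0, 0, -24/7, -13/7]
R5 ← R5 − (15/7)·R3: [0, 0, 0, 34/7, 19/7]
R5 ← R5 + (17/12)·R4: [0, 0, 0, 0, 1/12]
Echelon form has 5 nonzero rows, so rank(C) = 5.
The column space has dimension equal to the rank: 5.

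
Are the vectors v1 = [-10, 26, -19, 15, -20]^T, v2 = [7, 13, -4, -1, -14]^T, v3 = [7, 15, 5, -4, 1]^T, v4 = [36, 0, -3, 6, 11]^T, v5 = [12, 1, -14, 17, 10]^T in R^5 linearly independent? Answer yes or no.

Form the matrix with these vectors as rows and row reduce.
R2 ← R2 + (7/10)·R1: [0, 156/5, -173/10, 19/2, -28]
R3 ← R3 + (7/10)·R1: [0, 166/5, -83/10, 13/2, -13]
R4 ← R4 + (18/5)·R1: [0, 468/5, -357/5, 60, -61]
R5 ← R5 + (6/5)·R1: [0, 161/5, -184/5, 35, -14]
R3 ← R3 − (83/78)·R2: [0, 0, 1577/156, -563/156, 655/39]
R4 ← R4 − (3)·R2: [0, 0, -39/2, 63/2, 23]
R5 ← R5 − (161/156)·R2: [0, 0, -5911/312, 7861/312, 581/39]
R4 ← R4 + (3042/1577)·R3: [0, 0, 0, 38697/1577, 87361/1577]
R5 ← R5 + (5911/3154)·R3: [0, 0, 0, 29067/1577, 146261/3154]
R5 ← R5 − (9689/12899)·R4: [0, 0, 0, 0, 122853/25798]
5 nonzero rows, so the 5 vectors span a space of dimension 5.
Since 5 = 5, the vectors are linearly independent.

yes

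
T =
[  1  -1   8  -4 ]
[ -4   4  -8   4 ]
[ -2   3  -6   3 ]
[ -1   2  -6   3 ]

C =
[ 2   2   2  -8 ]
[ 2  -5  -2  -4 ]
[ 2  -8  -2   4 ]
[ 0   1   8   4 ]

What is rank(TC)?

3

First compute TC:
[[ 16, -61, -44,  12],
 [-16,  40,  32,   0],
 [-10,  32,  26,  -8],
 [-10,  39,  30, -12]]
Now row reduce the product.
R2 ← R2 + R1: [0, -21, -12, 12]
R3 ← R3 + (5/8)·R1: [0, -49/8, -3/2, -1/2]
R4 ← R4 + (5/8)·R1: [0, 7/8, 5/2, -9/2]
R3 ← R3 − (7/24)·R2: [0, 0, 2, -4]
R4 ← R4 + (1/24)·R2: [0, 0, 2, -4]
R4 ← R4 − R3: [0, 0, 0, 0]
3 nonzero rows, so rank(TC) = 3.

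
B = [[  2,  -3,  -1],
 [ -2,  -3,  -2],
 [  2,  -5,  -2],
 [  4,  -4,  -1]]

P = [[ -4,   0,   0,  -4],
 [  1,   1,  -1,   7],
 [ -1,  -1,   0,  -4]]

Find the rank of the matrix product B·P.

First compute BP:
[[-10,  -2,   3, -25],
 [  7,  -1,   3,  -5],
 [-11,  -3,   5, -35],
 [-19,  -3,   4, -40]]
Now row reduce the product.
R2 ← R2 + (7/10)·R1: [0, -12/5, 51/10, -45/2]
R3 ← R3 − (11/10)·R1: [0, -4/5, 17/10, -15/2]
R4 ← R4 − (19/10)·R1: [0, 4/5, -17/10, 15/2]
R3 ← R3 − (1/3)·R2: [0, 0, 0, 0]
R4 ← R4 + (1/3)·R2: [0, 0, 0, 0]
2 nonzero rows, so rank(BP) = 2.

2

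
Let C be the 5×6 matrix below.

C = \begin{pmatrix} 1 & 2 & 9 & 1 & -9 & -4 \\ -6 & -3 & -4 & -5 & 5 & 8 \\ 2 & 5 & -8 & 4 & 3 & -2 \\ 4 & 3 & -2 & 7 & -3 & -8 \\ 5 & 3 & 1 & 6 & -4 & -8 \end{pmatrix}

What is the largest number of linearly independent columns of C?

Row reduce to echelon form.
R2 ← R2 + (6)·R1: [0, 9, 50, 1, -49, -16]
R3 ← R3 − (2)·R1: [0, 1, -26, 2, 21, 6]
R4 ← R4 − (4)·R1: [0, -5, -38, 3, 33, 8]
R5 ← R5 − (5)·R1: [0, -7, -44, 1, 41, 12]
R3 ← R3 − (1/9)·R2: [0, 0, -284/9, 17/9, 238/9, 70/9]
R4 ← R4 + (5/9)·R2: [0, 0, -92/9, 32/9, 52/9, -8/9]
R5 ← R5 + (7/9)·R2: [0, 0, -46/9, 16/9, 26/9, -4/9]
R4 ← R4 − (23/71)·R3: [0, 0, 0, 209/71, -198/71, -242/71]
R5 ← R5 − (23/142)·R3: [0, 0, 0, 209/142, -99/71, -121/71]
R5 ← R5 − (1/2)·R4: [0, 0, 0, 0, 0, 0]
Echelon form has 4 nonzero rows, so rank(C) = 4.
The rank gives the maximum number of linearly independent columns: 4.

4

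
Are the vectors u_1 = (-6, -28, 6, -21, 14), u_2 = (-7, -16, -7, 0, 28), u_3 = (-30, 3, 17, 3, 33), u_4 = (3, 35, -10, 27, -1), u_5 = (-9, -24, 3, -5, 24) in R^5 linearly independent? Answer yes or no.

yes

Form the matrix with these vectors as rows and row reduce.
R2 ← R2 − (7/6)·R1: [0, 50/3, -14, 49/2, 35/3]
R3 ← R3 − (5)·R1: [0, 143, -13, 108, -37]
R4 ← R4 + (1/2)·R1: [0, 21, -7, 33/2, 6]
R5 ← R5 − (3/2)·R1: [0, 18, -6, 53/2, 3]
R3 ← R3 − (429/50)·R2: [0, 0, 2678/25, -10221/100, -1371/10]
R4 ← R4 − (63/50)·R2: [0, 0, 266/25, -1437/100, -87/10]
R5 ← R5 − (27/25)·R2: [0, 0, 228/25, 1/25, -48/5]
R4 ← R4 − (133/1339)·R3: [0, 0, 0, -11295/2678, 6585/1339]
R5 ← R5 − (114/1339)·R3: [0, 0, 0, 23411/2678, 2775/1339]
R5 ← R5 + (23411/11295)·R4: [0, 0, 0, 0, 9236/753]
5 nonzero rows, so the 5 vectors span a space of dimension 5.
Since 5 = 5, the vectors are linearly independent.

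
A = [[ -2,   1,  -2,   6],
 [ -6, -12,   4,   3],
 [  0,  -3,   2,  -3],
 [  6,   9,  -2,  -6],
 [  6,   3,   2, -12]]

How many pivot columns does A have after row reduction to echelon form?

Row reduce to echelon form.
R2 ← R2 − (3)·R1: [0, -15, 10, -15]
R4 ← R4 + (3)·R1: [0, 12, -8, 12]
R5 ← R5 + (3)·R1: [0, 6, -4, 6]
R3 ← R3 − (1/5)·R2: [0, 0, 0, 0]
R4 ← R4 + (4/5)·R2: [0, 0, 0, 0]
R5 ← R5 + (2/5)·R2: [0, 0, 0, 0]
Echelon form has 2 nonzero rows, so rank(A) = 2.
Each nonzero row contributes one pivot column: 2 pivot columns.

2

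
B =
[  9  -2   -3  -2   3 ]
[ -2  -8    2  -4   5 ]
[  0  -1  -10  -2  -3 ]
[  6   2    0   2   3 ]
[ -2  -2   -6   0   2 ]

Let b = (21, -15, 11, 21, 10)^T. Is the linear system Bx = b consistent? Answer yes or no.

yes

Row reduce the augmented matrix [B | b].
R2 ← R2 + (2/9)·R1: [0, -76/9, 4/3, -40/9, 17/3, -31/3]
R4 ← R4 − (2/3)·R1: [0, 10/3, 2, 10/3, 1, 7]
R5 ← R5 + (2/9)·R1: [0, -22/9, -20/3, -4/9, 8/3, 44/3]
R3 ← R3 − (9/76)·R2: [0, 0, -193/19, -28/19, -279/76, 929/76]
R4 ← R4 + (15/38)·R2: [0, 0, 48/19, 30/19, 123/38, 111/38]
R5 ← R5 − (11/38)·R2: [0, 0, -134/19, 16/19, 39/38, 671/38]
R4 ← R4 + (48/193)·R3: [0, 0, 0, 234/193, 897/386, 2301/386]
R5 ← R5 − (134/193)·R3: [0, 0, 0, 360/193, 690/193, 1770/193]
R5 ← R5 − (20/13)·R4: [0, 0, 0, 0, 0, 0]
The echelon form has 4 nonzero rows, and every pivot lies in the first 5 columns, so rank(B) = rank([B|b]) = 4.
The system is consistent.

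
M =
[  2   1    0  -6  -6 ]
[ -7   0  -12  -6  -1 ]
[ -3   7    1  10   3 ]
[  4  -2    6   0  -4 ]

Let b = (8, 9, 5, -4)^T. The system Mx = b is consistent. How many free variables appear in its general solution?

Row reduce the augmented matrix [M | b].
R2 ← R2 + (7/2)·R1: [0, 7/2, -12, -27, -22, 37]
R3 ← R3 + (3/2)·R1: [0, 17/2, 1, 1, -6, 17]
R4 ← R4 − (2)·R1: [0, -4, 6, 12, 8, -20]
R3 ← R3 − (17/7)·R2: [0, 0, 211/7, 466/7, 332/7, -510/7]
R4 ← R4 + (8/7)·R2: [0, 0, -54/7, -132/7, -120/7, 156/7]
R4 ← R4 + (54/211)·R3: [0, 0, 0, -384/211, -1056/211, 768/211]
The echelon form has 4 nonzero rows, and every pivot lies in the first 5 columns, so rank(M) = rank([M|b]) = 4.
The system is consistent.
Free variables = (unknowns) − (rank) = 5 − 4 = 1.

1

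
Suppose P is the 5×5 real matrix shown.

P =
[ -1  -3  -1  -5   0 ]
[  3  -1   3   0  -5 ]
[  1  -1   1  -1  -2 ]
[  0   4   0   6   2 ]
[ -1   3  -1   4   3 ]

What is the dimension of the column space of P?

Row reduce to echelon form.
R2 ← R2 + (3)·R1: [0, -10, 0, -15, -5]
R3 ← R3 + R1: [0, -4, 0, -6, -2]
R5 ← R5 − R1: [0, 6, 0, 9, 3]
R3 ← R3 − (2/5)·R2: [0, 0, 0, 0, 0]
R4 ← R4 + (2/5)·R2: [0, 0, 0, 0, 0]
R5 ← R5 + (3/5)·R2: [0, 0, 0, 0, 0]
Echelon form has 2 nonzero rows, so rank(P) = 2.
The column space has dimension equal to the rank: 2.

2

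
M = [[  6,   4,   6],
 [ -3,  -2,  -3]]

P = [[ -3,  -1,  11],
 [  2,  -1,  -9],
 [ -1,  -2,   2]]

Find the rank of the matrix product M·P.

First compute MP:
[[-16, -22,  42],
 [  8,  11, -21]]
Now row reduce the product.
R2 ← R2 + (1/2)·R1: [0, 0, 0]
1 nonzero row, so rank(MP) = 1.

1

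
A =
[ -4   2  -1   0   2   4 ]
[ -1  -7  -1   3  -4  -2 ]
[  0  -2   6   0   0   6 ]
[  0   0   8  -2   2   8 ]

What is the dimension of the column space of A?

Row reduce to echelon form.
R2 ← R2 − (1/4)·R1: [0, -15/2, -3/4, 3, -9/2, -3]
R3 ← R3 − (4/15)·R2: [0, 0, 31/5, -4/5, 6/5, 34/5]
R4 ← R4 − (40/31)·R3: [0, 0, 0, -30/31, 14/31, -24/31]
Echelon form has 4 nonzero rows, so rank(A) = 4.
The column space has dimension equal to the rank: 4.

4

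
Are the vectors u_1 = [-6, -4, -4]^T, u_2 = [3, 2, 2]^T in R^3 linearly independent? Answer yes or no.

Form the matrix with these vectors as rows and row reduce.
R2 ← R2 + (1/2)·R1: [0, 0, 0]
1 nonzero row, so the 2 vectors span a space of dimension 1.
Since 1 < 2, the vectors are linearly dependent.

no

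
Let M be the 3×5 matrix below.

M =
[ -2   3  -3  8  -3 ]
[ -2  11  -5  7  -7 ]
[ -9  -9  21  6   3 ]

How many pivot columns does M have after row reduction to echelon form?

Row reduce to echelon form.
R2 ← R2 − R1: [0, 8, -2, -1, -4]
R3 ← R3 − (9/2)·R1: [0, -45/2, 69/2, -30, 33/2]
R3 ← R3 + (45/16)·R2: [0, 0, 231/8, -525/16, 21/4]
Echelon form has 3 nonzero rows, so rank(M) = 3.
Each nonzero row contributes one pivot column: 3 pivot columns.

3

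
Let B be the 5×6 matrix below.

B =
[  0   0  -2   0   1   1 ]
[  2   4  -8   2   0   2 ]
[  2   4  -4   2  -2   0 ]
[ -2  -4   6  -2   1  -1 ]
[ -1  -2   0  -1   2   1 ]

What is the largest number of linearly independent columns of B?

2

Row reduce to echelon form.
Swap R1 ↔ R2
R3 ← R3 − R1: [0, 0, 4, 0, -2, -2]
R4 ← R4 + R1: [0, 0, -2, 0, 1, 1]
R5 ← R5 + (1/2)·R1: [0, 0, -4, 0, 2, 2]
R3 ← R3 + (2)·R2: [0, 0, 0, 0, 0, 0]
R4 ← R4 − R2: [0, 0, 0, 0, 0, 0]
R5 ← R5 − (2)·R2: [0, 0, 0, 0, 0, 0]
Echelon form has 2 nonzero rows, so rank(B) = 2.
The rank gives the maximum number of linearly independent columns: 2.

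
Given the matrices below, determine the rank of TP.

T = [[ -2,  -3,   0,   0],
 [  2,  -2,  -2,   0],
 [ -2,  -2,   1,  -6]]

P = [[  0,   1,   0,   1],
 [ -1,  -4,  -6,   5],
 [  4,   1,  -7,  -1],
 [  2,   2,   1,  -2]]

First compute TP:
[[  3,  10,  18, -17],
 [ -6,   8,  26,  -6],
 [ -6,  -5,  -1,  -1]]
Now row reduce the product.
R2 ← R2 + (2)·R1: [0, 28, 62, -40]
R3 ← R3 + (2)·R1: [0, 15, 35, -35]
R3 ← R3 − (15/28)·R2: [0, 0, 25/14, -95/7]
3 nonzero rows, so rank(TP) = 3.

3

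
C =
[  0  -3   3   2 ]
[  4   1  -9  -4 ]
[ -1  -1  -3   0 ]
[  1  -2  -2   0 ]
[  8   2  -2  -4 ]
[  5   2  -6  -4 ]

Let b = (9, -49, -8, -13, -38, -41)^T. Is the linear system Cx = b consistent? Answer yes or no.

Row reduce the augmented matrix [C | b].
Swap R1 ↔ R2
R3 ← R3 + (1/4)·R1: [0, -3/4, -21/4, -1, -81/4]
R4 ← R4 − (1/4)·R1: [0, -9/4, 1/4, 1, -3/4]
R5 ← R5 − (2)·R1: [0, 0, 16, 4, 60]
R6 ← R6 − (5/4)·R1: [0, 3/4, 21/4, 1, 81/4]
R3 ← R3 − (1/4)·R2: [0, 0, -6, -3/2, -45/2]
R4 ← R4 − (3/4)·R2: [0, 0, -2, -1/2, -15/2]
R6 ← R6 + (1/4)·R2: [0, 0, 6, 3/2, 45/2]
R4 ← R4 − (1/3)·R3: [0, 0, 0, 0, 0]
R5 ← R5 + (8/3)·R3: [0, 0, 0, 0, 0]
R6 ← R6 + R3: [0, 0, 0, 0, 0]
The echelon form has 3 nonzero rows, and every pivot lies in the first 4 columns, so rank(C) = rank([C|b]) = 3.
The system is consistent.

yes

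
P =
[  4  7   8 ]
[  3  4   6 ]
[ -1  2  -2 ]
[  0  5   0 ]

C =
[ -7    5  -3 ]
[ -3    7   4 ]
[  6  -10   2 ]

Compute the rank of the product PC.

2

First compute PC:
[[ -1, -11,  32],
 [  3, -17,  19],
 [-11,  29,   7],
 [-15,  35,  20]]
Now row reduce the product.
R2 ← R2 + (3)·R1: [0, -50, 115]
R3 ← R3 − (11)·R1: [0, 150, -345]
R4 ← R4 − (15)·R1: [0, 200, -460]
R3 ← R3 + (3)·R2: [0, 0, 0]
R4 ← R4 + (4)·R2: [0, 0, 0]
2 nonzero rows, so rank(PC) = 2.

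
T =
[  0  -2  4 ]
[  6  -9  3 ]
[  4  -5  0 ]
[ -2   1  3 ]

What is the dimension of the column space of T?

Row reduce to echelon form.
Swap R1 ↔ R2
R3 ← R3 − (2/3)·R1: [0, 1, -2]
R4 ← R4 + (1/3)·R1: [0, -2, 4]
R3 ← R3 + (1/2)·R2: [0, 0, 0]
R4 ← R4 − R2: [0, 0, 0]
Echelon form has 2 nonzero rows, so rank(T) = 2.
The column space has dimension equal to the rank: 2.

2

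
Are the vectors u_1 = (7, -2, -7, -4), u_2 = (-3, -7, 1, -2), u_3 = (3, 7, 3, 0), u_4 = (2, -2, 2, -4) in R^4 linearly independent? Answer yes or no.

Form the matrix with these vectors as rows and row reduce.
R2 ← R2 + (3/7)·R1: [0, -55/7, -2, -26/7]
R3 ← R3 − (3/7)·R1: [0, 55/7, 6, 12/7]
R4 ← R4 − (2/7)·R1: [0, -10/7, 4, -20/7]
R3 ← R3 + R2: [0, 0, 4, -2]
R4 ← R4 − (2/11)·R2: [0, 0, 48/11, -24/11]
R4 ← R4 − (12/11)·R3: [0, 0, 0, 0]
3 nonzero rows, so the 4 vectors span a space of dimension 3.
Since 3 < 4, the vectors are linearly dependent.

no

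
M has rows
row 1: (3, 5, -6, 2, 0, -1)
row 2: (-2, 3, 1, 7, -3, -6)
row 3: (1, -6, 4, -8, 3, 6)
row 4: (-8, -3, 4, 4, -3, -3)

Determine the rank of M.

Row reduce to echelon form.
R2 ← R2 + (2/3)·R1: [0, 19/3, -3, 25/3, -3, -20/3]
R3 ← R3 − (1/3)·R1: [0, -23/3, 6, -26/3, 3, 19/3]
R4 ← R4 + (8/3)·R1: [0, 31/3, -12, 28/3, -3, -17/3]
R3 ← R3 + (23/19)·R2: [0, 0, 45/19, 27/19, -12/19, -33/19]
R4 ← R4 − (31/19)·R2: [0, 0, -135/19, -81/19, 36/19, 99/19]
R4 ← R4 + (3)·R3: [0, 0, 0, 0, 0, 0]
Echelon form has 3 nonzero rows, so rank(M) = 3.

3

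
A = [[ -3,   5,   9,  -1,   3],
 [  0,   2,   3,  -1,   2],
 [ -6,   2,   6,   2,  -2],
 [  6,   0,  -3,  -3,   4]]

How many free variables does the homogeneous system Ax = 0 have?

Row reduce to echelon form.
R3 ← R3 − (2)·R1: [0, -8, -12, 4, -8]
R4 ← R4 + (2)·R1: [0, 10, 15, -5, 10]
R3 ← R3 + (4)·R2: [0, 0, 0, 0, 0]
R4 ← R4 − (5)·R2: [0, 0, 0, 0, 0]
2 nonzero rows, so rank(A) = 2.
A has 5 columns; by rank–nullity, nullity = 5 − 2 = 3.

3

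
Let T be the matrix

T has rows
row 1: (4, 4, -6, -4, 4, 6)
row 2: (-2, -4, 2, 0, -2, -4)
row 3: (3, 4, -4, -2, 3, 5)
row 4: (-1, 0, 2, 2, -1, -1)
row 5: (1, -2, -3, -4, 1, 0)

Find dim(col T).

Row reduce to echelon form.
R2 ← R2 + (1/2)·R1: [0, -2, -1, -2, 0, -1]
R3 ← R3 − (3/4)·R1: [0, 1, 1/2, 1, 0, 1/2]
R4 ← R4 + (1/4)·R1: [0, 1, 1/2, 1, 0, 1/2]
R5 ← R5 − (1/4)·R1: [0, -3, -3/2, -3, 0, -3/2]
R3 ← R3 + (1/2)·R2: [0, 0, 0, 0, 0, 0]
R4 ← R4 + (1/2)·R2: [0, 0, 0, 0, 0, 0]
R5 ← R5 − (3/2)·R2: [0, 0, 0, 0, 0, 0]
Echelon form has 2 nonzero rows, so rank(T) = 2.
The column space has dimension equal to the rank: 2.

2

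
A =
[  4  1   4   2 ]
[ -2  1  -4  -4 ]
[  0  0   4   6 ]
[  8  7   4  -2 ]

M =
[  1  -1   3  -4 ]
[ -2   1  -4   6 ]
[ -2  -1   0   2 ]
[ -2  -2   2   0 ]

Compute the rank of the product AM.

2

First compute AM:
[[-10, -11,  12,  -2],
 [ 12,  15, -18,   6],
 [-20, -16,  12,   8],
 [-10,  -1,  -8,  18]]
Now row reduce the product.
R2 ← R2 + (6/5)·R1: [0, 9/5, -18/5, 18/5]
R3 ← R3 − (2)·R1: [0, 6, -12, 12]
R4 ← R4 − R1: [0, 10, -20, 20]
R3 ← R3 − (10/3)·R2: [0, 0, 0, 0]
R4 ← R4 − (50/9)·R2: [0, 0, 0, 0]
2 nonzero rows, so rank(AM) = 2.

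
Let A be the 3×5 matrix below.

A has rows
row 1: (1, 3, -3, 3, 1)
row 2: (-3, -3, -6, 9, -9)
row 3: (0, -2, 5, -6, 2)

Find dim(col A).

2

Row reduce to echelon form.
R2 ← R2 + (3)·R1: [0, 6, -15, 18, -6]
R3 ← R3 + (1/3)·R2: [0, 0, 0, 0, 0]
Echelon form has 2 nonzero rows, so rank(A) = 2.
The column space has dimension equal to the rank: 2.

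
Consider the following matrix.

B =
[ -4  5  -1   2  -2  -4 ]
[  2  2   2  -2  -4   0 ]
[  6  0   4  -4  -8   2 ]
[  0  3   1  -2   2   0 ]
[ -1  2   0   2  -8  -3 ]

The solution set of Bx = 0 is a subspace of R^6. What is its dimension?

Row reduce to echelon form.
R2 ← R2 + (1/2)·R1: [0, 9/2, 3/2, -1, -5, -2]
R3 ← R3 + (3/2)·R1: [0, 15/2, 5/2, -1, -11, -4]
R5 ← R5 − (1/4)·R1: [0, 3/4, 1/4, 3/2, -15/2, -2]
R3 ← R3 − (5/3)·R2: [0, 0, 0, 2/3, -8/3, -2/3]
R4 ← R4 − (2/3)·R2: [0, 0, 0, -4/3, 16/3, 4/3]
R5 ← R5 − (1/6)·R2: [0, 0, 0, 5/3, -20/3, -5/3]
R4 ← R4 + (2)·R3: [0, 0, 0, 0, 0, 0]
R5 ← R5 − (5/2)·R3: [0, 0, 0, 0, 0, 0]
3 nonzero rows, so rank(B) = 3.
B has 6 columns; by rank–nullity, nullity = 6 − 3 = 3.

3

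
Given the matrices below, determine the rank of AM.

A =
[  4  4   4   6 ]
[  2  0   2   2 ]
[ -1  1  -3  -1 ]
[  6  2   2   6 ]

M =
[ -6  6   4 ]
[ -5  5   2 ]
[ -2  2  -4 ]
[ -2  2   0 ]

First compute AM:
[[-64,  64,   8],
 [-20,  20,   0],
 [  9,  -9,  10],
 [-62,  62,  20]]
Now row reduce the product.
R2 ← R2 − (5/16)·R1: [0, 0, -5/2]
R3 ← R3 + (9/64)·R1: [0, 0, 89/8]
R4 ← R4 − (31/32)·R1: [0, 0, 49/4]
R3 ← R3 + (89/20)·R2: [0, 0, 0]
R4 ← R4 + (49/10)·R2: [0, 0, 0]
2 nonzero rows, so rank(AM) = 2.

2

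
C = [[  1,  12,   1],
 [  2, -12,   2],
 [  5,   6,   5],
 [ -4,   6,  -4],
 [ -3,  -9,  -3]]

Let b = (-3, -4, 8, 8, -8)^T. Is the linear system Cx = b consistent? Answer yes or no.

no

Row reduce the augmented matrix [C | b].
R2 ← R2 − (2)·R1: [0, -36, 0, 2]
R3 ← R3 − (5)·R1: [0, -54, 0, 23]
R4 ← R4 + (4)·R1: [0, 54, 0, -4]
R5 ← R5 + (3)·R1: [0, 27, 0, -17]
R3 ← R3 − (3/2)·R2: [0, 0, 0, 20]
R4 ← R4 + (3/2)·R2: [0, 0, 0, -1]
R5 ← R5 + (3/4)·R2: [0, 0, 0, -31/2]
R4 ← R4 + (1/20)·R3: [0, 0, 0, 0]
R5 ← R5 + (31/40)·R3: [0, 0, 0, 0]
The echelon form has 3 nonzero rows; the last pivot sits in the augmented column, so rank(C) = 2 but rank([C|b]) = 3.
Since the ranks differ, the system is inconsistent.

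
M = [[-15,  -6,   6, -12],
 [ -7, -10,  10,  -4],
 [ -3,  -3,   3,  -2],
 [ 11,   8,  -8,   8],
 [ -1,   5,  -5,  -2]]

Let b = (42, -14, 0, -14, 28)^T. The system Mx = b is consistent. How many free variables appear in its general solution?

2

Row reduce the augmented matrix [M | b].
R2 ← R2 − (7/15)·R1: [0, -36/5, 36/5, 8/5, -168/5]
R3 ← R3 − (1/5)·R1: [0, -9/5, 9/5, 2/5, -42/5]
R4 ← R4 + (11/15)·R1: [0, 18/5, -18/5, -4/5, 84/5]
R5 ← R5 − (1/15)·R1: [0, 27/5, -27/5, -6/5, 126/5]
R3 ← R3 − (1/4)·R2: [0, 0, 0, 0, 0]
R4 ← R4 + (1/2)·R2: [0, 0, 0, 0, 0]
R5 ← R5 + (3/4)·R2: [0, 0, 0, 0, 0]
The echelon form has 2 nonzero rows, and every pivot lies in the first 4 columns, so rank(M) = rank([M|b]) = 2.
The system is consistent.
Free variables = (unknowns) − (rank) = 4 − 2 = 2.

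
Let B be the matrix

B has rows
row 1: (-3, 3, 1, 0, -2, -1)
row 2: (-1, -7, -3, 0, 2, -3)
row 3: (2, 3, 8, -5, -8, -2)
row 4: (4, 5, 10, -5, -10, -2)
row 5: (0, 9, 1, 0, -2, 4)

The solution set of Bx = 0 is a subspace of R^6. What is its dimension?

Row reduce to echelon form.
R2 ← R2 − (1/3)·R1: [0, -8, -10/3, 0, 8/3, -8/3]
R3 ← R3 + (2/3)·R1: [0, 5, 26/3, -5, -28/3, -8/3]
R4 ← R4 + (4/3)·R1: [0, 9, 34/3, -5, -38/3, -10/3]
R3 ← R3 + (5/8)·R2: [0, 0, 79/12, -5, -23/3, -13/3]
R4 ← R4 + (9/8)·R2: [0, 0, 91/12, -5, -29/3, -19/3]
R5 ← R5 + (9/8)·R2: [0, 0, -11/4, 0, 1, 1]
R4 ← R4 − (91/79)·R3: [0, 0, 0, 60/79, -66/79, -106/79]
R5 ← R5 + (33/79)·R3: [0, 0, 0, -165/79, -174/79, -64/79]
R5 ← R5 + (11/4)·R4: [0, 0, 0, 0, -9/2, -9/2]
5 nonzero rows, so rank(B) = 5.
B has 6 columns; by rank–nullity, nullity = 6 − 5 = 1.

1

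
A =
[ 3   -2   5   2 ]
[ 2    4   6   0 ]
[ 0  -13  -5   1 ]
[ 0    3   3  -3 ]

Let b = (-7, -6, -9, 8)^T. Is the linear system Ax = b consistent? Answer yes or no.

Row reduce the augmented matrix [A | b].
R2 ← R2 − (2/3)·R1: [0, 16/3, 8/3, -4/3, -4/3]
R3 ← R3 + (39/16)·R2: [0, 0, 3/2, -9/4, -49/4]
R4 ← R4 − (9/16)·R2: [0, 0, 3/2, -9/4, 35/4]
R4 ← R4 − R3: [0, 0, 0, 0, 21]
The echelon form has 4 nonzero rows; the last pivot sits in the augmented column, so rank(A) = 3 but rank([A|b]) = 4.
Since the ranks differ, the system is inconsistent.

no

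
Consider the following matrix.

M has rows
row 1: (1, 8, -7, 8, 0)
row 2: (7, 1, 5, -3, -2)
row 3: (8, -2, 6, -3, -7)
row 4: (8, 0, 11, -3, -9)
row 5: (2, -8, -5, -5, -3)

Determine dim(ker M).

0

Row reduce to echelon form.
R2 ← R2 − (7)·R1: [0, -55, 54, -59, -2]
R3 ← R3 − (8)·R1: [0, -66, 62, -67, -7]
R4 ← R4 − (8)·R1: [0, -64, 67, -67, -9]
R5 ← R5 − (2)·R1: [0, -24, 9, -21, -3]
R3 ← R3 − (6/5)·R2: [0, 0, -14/5, 19/5, -23/5]
R4 ← R4 − (64/55)·R2: [0, 0, 229/55, 91/55, -367/55]
R5 ← R5 − (24/55)·R2: [0, 0, -801/55, 261/55, -117/55]
R4 ← R4 + (229/154)·R3: [0, 0, 0, 1125/154, -2081/154]
R5 ← R5 − (801/154)·R3: [0, 0, 0, -2313/154, 3357/154]
R5 ← R5 + (257/125)·R4: [0, 0, 0, 0, -748/125]
5 nonzero rows, so rank(M) = 5.
M has 5 columns; by rank–nullity, nullity = 5 − 5 = 0.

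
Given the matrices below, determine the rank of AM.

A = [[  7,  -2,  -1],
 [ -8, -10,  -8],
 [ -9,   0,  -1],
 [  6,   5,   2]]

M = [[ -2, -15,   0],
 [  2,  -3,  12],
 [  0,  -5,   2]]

3

First compute AM:
[[-18, -94, -26],
 [ -4, 190, -136],
 [ 18, 140,  -2],
 [ -2, -115,  64]]
Now row reduce the product.
R2 ← R2 − (2/9)·R1: [0, 1898/9, -1172/9]
R3 ← R3 + R1: [0, 46, -28]
R4 ← R4 − (1/9)·R1: [0, -941/9, 602/9]
R3 ← R3 − (207/949)·R2: [0, 0, 384/949]
R4 ← R4 + (941/1898)·R2: [0, 0, 2208/949]
R4 ← R4 − (23/4)·R3: [0, 0, 0]
3 nonzero rows, so rank(AM) = 3.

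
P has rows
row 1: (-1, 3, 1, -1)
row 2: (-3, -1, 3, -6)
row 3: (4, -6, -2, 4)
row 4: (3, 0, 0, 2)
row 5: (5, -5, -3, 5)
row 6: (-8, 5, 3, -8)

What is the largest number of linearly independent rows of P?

Row reduce to echelon form.
R2 ← R2 − (3)·R1: [0, -10, 0, -3]
R3 ← R3 + (4)·R1: [0, 6, 2, 0]
R4 ← R4 + (3)·R1: [0, 9, 3, -1]
R5 ← R5 + (5)·R1: [0, 10, 2, 0]
R6 ← R6 − (8)·R1: [0, -19, -5, 0]
R3 ← R3 + (3/5)·R2: [0, 0, 2, -9/5]
R4 ← R4 + (9/10)·R2: [0, 0, 3, -37/10]
R5 ← R5 + R2: [0, 0, 2, -3]
R6 ← R6 − (19/10)·R2: [0, 0, -5, 57/10]
R4 ← R4 − (3/2)·R3: [0, 0, 0, -1]
R5 ← R5 − R3: [0, 0, 0, -6/5]
R6 ← R6 + (5/2)·R3: [0, 0, 0, 6/5]
R5 ← R5 − (6/5)·R4: [0, 0, 0, 0]
R6 ← R6 + (6/5)·R4: [0, 0, 0, 0]
Echelon form has 4 nonzero rows, so rank(P) = 4.
The rank gives the maximum number of linearly independent rows: 4.

4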